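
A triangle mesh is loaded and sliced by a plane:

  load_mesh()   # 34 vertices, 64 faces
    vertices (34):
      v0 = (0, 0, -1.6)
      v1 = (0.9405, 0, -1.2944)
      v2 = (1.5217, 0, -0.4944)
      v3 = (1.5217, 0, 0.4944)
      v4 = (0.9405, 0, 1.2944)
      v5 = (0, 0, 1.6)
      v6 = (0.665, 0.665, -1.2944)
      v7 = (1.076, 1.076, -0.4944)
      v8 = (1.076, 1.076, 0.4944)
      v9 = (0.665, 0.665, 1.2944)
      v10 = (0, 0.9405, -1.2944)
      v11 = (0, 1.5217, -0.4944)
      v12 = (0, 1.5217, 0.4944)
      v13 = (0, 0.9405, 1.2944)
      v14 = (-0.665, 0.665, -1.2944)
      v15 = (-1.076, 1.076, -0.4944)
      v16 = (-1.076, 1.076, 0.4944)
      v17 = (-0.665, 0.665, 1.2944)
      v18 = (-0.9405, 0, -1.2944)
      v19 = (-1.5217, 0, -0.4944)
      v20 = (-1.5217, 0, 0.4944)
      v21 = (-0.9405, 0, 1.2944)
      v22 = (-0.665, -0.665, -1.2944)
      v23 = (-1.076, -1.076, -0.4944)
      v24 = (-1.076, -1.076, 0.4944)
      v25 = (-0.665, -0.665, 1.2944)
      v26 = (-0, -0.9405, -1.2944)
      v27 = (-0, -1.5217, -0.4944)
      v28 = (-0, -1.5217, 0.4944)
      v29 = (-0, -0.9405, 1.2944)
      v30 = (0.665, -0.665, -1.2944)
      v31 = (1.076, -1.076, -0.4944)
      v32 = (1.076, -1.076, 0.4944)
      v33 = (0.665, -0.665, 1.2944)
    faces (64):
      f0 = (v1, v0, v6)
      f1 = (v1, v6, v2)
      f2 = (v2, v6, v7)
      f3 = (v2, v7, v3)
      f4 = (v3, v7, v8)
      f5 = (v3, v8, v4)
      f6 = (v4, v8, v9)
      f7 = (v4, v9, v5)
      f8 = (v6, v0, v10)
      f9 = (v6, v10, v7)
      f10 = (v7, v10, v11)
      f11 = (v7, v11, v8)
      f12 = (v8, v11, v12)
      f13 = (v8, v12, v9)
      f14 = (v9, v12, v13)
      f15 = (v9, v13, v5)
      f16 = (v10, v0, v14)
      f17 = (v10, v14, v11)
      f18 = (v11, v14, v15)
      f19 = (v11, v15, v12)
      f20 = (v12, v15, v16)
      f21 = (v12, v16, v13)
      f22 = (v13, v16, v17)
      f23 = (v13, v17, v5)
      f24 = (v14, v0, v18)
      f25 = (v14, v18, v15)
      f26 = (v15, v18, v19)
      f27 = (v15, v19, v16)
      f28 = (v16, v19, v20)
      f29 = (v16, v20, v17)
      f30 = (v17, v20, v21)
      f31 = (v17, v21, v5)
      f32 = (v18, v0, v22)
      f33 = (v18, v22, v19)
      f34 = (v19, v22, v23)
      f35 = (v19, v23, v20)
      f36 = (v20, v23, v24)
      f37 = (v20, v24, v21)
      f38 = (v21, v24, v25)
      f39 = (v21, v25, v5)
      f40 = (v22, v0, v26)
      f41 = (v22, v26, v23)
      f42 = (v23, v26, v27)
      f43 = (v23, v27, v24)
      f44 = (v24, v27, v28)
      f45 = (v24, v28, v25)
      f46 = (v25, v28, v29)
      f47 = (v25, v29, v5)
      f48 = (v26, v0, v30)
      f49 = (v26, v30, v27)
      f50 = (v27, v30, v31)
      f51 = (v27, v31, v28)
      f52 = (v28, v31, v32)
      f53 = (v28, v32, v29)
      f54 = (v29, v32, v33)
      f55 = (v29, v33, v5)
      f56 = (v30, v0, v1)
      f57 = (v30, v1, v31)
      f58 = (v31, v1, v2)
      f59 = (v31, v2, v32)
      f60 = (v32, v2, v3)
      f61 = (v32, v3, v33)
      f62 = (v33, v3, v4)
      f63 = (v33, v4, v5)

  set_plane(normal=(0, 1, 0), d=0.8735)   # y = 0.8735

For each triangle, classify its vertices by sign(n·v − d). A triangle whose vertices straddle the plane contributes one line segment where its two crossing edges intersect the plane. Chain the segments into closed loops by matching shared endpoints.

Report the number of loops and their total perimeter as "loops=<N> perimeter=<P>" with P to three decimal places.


Straddling triangles (20 of 64):
  (v2,v6,v7) [--+] → (0.8735, 0.8735, -0.888561)–(1.15988, 0.8735, -0.4944)  len=0.4872
  (v2,v7,v3) [-+-] → (1.15988, 0.8735, -0.4944)–(1.15988, 0.8735, -0.308311)  len=0.1861
  (v3,v7,v8) [-++] → (1.15988, 0.8735, -0.308311)–(1.15988, 0.8735, 0.4944)  len=0.8027
  (v3,v8,v4) [-+-] → (1.15988, 0.8735, 0.4944)–(1.0505, 0.8735, 0.644958)  len=0.1861
  (v4,v8,v9) [-+-] → (1.0505, 0.8735, 0.644958)–(0.8735, 0.8735, 0.888561)  len=0.3011
  (v6,v0,v10) [--+] → (0, 0.8735, -1.31617)–(0.161724, 0.8735, -1.2944)  len=0.1632
  (v6,v10,v7) [-++] → (0.161724, 0.8735, -1.2944)–(0.8735, 0.8735, -0.888561)  len=0.8193
  (v8,v12,v9) [++-] → (0.503155, 0.8735, 1.0997)–(0.8735, 0.8735, 0.888561)  len=0.4263
  (v9,v12,v13) [-++] → (0.503155, 0.8735, 1.0997)–(0.161724, 0.8735, 1.2944)  len=0.3930
  (v9,v13,v5) [-+-] → (0.161724, 0.8735, 1.2944)–(0, 0.8735, 1.31617)  len=0.1632
  (v10,v0,v14) [+--] → (0, 0.8735, -1.31617)–(-0.161724, 0.8735, -1.2944)  len=0.1632
  (v10,v14,v11) [+-+] → (-0.161724, 0.8735, -1.2944)–(-0.503155, 0.8735, -1.0997)  len=0.3930
  (v11,v14,v15) [+-+] → (-0.503155, 0.8735, -1.0997)–(-0.8735, 0.8735, -0.888561)  len=0.4263
  (v13,v16,v17) [++-] → (-0.8735, 0.8735, 0.888561)–(-0.161724, 0.8735, 1.2944)  len=0.8193
  (v13,v17,v5) [+--] → (-0.161724, 0.8735, 1.2944)–(0, 0.8735, 1.31617)  len=0.1632
  (v14,v18,v15) [--+] → (-1.0505, 0.8735, -0.644958)–(-0.8735, 0.8735, -0.888561)  len=0.3011
  (v15,v18,v19) [+--] → (-1.0505, 0.8735, -0.644958)–(-1.15988, 0.8735, -0.4944)  len=0.1861
  (v15,v19,v16) [+-+] → (-1.15988, 0.8735, -0.4944)–(-1.15988, 0.8735, 0.308311)  len=0.8027
  (v16,v19,v20) [+--] → (-1.15988, 0.8735, 0.308311)–(-1.15988, 0.8735, 0.4944)  len=0.1861
  (v16,v20,v17) [+--] → (-1.15988, 0.8735, 0.4944)–(-0.8735, 0.8735, 0.888561)  len=0.4872

Chained into 1 loop(s):
  loop 1: 20 segments, perimeter = 7.8566
Total perimeter = 7.857

loops=1 perimeter=7.857


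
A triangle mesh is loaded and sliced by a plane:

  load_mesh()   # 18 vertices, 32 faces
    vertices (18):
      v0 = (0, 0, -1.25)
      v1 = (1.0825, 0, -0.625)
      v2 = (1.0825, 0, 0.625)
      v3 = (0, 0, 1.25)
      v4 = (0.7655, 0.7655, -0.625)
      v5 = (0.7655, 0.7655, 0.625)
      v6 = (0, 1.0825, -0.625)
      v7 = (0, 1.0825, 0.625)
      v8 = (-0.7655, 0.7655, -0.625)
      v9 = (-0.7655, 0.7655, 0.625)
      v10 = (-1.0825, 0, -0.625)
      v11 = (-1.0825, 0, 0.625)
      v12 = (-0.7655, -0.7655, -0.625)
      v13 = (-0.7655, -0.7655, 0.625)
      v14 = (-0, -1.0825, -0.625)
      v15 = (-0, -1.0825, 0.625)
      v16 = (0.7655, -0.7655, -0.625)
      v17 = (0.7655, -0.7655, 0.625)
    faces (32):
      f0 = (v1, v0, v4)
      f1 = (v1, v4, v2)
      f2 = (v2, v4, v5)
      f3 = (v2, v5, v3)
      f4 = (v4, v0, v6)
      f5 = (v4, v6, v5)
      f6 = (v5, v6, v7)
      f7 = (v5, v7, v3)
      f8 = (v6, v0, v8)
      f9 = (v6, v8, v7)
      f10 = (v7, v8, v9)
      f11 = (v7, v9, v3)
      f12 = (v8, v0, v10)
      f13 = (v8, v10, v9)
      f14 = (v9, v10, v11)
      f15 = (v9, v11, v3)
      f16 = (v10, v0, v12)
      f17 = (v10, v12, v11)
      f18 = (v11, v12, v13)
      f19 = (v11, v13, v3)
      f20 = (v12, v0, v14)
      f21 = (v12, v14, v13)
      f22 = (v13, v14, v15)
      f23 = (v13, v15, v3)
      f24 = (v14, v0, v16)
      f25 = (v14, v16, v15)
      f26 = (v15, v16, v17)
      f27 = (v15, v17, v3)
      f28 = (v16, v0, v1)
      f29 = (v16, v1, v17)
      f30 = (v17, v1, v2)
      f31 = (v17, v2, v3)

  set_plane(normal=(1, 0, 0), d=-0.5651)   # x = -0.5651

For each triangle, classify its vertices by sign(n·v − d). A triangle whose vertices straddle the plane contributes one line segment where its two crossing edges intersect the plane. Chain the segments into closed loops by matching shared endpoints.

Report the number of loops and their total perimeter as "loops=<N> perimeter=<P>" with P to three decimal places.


Straddling triangles (12 of 32):
  (v6,v0,v8) [++-] → (-0.5651, 0.5651, -0.788619)–(-0.5651, 0.848487, -0.625)  len=0.3272
  (v6,v8,v7) [+-+] → (-0.5651, 0.848487, -0.625)–(-0.5651, 0.848487, -0.297763)  len=0.3272
  (v7,v8,v9) [+--] → (-0.5651, 0.848487, -0.297763)–(-0.5651, 0.848487, 0.625)  len=0.9228
  (v7,v9,v3) [+-+] → (-0.5651, 0.848487, 0.625)–(-0.5651, 0.5651, 0.788619)  len=0.3272
  (v8,v0,v10) [-+-] → (-0.5651, 0.5651, -0.788619)–(-0.5651, 0, -0.92373)  len=0.5810
  (v9,v11,v3) [--+] → (-0.5651, 0, 0.92373)–(-0.5651, 0.5651, 0.788619)  len=0.5810
  (v10,v0,v12) [-+-] → (-0.5651, 0, -0.92373)–(-0.5651, -0.5651, -0.788619)  len=0.5810
  (v11,v13,v3) [--+] → (-0.5651, -0.5651, 0.788619)–(-0.5651, 0, 0.92373)  len=0.5810
  (v12,v0,v14) [-++] → (-0.5651, -0.5651, -0.788619)–(-0.5651, -0.848487, -0.625)  len=0.3272
  (v12,v14,v13) [-+-] → (-0.5651, -0.848487, -0.625)–(-0.5651, -0.848487, 0.297763)  len=0.9228
  (v13,v14,v15) [-++] → (-0.5651, -0.848487, 0.297763)–(-0.5651, -0.848487, 0.625)  len=0.3272
  (v13,v15,v3) [-++] → (-0.5651, -0.848487, 0.625)–(-0.5651, -0.5651, 0.788619)  len=0.3272

Chained into 1 loop(s):
  loop 1: 12 segments, perimeter = 6.1330
Total perimeter = 6.133

loops=1 perimeter=6.133


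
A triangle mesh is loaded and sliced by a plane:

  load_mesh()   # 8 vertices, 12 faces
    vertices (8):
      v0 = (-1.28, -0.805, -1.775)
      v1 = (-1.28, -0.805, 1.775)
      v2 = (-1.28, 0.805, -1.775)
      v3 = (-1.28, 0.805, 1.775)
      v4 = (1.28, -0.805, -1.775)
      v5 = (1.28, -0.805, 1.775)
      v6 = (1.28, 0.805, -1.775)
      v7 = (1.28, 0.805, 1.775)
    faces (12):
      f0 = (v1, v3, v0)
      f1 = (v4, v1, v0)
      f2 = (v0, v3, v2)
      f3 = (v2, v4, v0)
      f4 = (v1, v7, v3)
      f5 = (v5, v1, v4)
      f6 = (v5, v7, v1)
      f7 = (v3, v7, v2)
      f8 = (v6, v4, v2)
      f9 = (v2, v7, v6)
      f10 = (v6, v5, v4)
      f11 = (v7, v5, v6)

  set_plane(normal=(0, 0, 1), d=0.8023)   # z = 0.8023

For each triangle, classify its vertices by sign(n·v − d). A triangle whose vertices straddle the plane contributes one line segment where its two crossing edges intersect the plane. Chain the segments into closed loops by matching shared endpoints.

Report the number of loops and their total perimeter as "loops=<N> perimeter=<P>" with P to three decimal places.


Straddling triangles (8 of 12):
  (v1,v3,v0) [++-] → (-1.28, 0.36386, 0.8023)–(-1.28, -0.805, 0.8023)  len=1.1689
  (v4,v1,v0) [-+-] → (-0.57856, -0.805, 0.8023)–(-1.28, -0.805, 0.8023)  len=0.7014
  (v0,v3,v2) [-+-] → (-1.28, 0.36386, 0.8023)–(-1.28, 0.805, 0.8023)  len=0.4411
  (v5,v1,v4) [++-] → (-0.57856, -0.805, 0.8023)–(1.28, -0.805, 0.8023)  len=1.8586
  (v3,v7,v2) [++-] → (0.57856, 0.805, 0.8023)–(-1.28, 0.805, 0.8023)  len=1.8586
  (v2,v7,v6) [-+-] → (0.57856, 0.805, 0.8023)–(1.28, 0.805, 0.8023)  len=0.7014
  (v6,v5,v4) [-+-] → (1.28, -0.36386, 0.8023)–(1.28, -0.805, 0.8023)  len=0.4411
  (v7,v5,v6) [++-] → (1.28, -0.36386, 0.8023)–(1.28, 0.805, 0.8023)  len=1.1689

Chained into 1 loop(s):
  loop 1: 8 segments, perimeter = 8.3400
Total perimeter = 8.340

loops=1 perimeter=8.340


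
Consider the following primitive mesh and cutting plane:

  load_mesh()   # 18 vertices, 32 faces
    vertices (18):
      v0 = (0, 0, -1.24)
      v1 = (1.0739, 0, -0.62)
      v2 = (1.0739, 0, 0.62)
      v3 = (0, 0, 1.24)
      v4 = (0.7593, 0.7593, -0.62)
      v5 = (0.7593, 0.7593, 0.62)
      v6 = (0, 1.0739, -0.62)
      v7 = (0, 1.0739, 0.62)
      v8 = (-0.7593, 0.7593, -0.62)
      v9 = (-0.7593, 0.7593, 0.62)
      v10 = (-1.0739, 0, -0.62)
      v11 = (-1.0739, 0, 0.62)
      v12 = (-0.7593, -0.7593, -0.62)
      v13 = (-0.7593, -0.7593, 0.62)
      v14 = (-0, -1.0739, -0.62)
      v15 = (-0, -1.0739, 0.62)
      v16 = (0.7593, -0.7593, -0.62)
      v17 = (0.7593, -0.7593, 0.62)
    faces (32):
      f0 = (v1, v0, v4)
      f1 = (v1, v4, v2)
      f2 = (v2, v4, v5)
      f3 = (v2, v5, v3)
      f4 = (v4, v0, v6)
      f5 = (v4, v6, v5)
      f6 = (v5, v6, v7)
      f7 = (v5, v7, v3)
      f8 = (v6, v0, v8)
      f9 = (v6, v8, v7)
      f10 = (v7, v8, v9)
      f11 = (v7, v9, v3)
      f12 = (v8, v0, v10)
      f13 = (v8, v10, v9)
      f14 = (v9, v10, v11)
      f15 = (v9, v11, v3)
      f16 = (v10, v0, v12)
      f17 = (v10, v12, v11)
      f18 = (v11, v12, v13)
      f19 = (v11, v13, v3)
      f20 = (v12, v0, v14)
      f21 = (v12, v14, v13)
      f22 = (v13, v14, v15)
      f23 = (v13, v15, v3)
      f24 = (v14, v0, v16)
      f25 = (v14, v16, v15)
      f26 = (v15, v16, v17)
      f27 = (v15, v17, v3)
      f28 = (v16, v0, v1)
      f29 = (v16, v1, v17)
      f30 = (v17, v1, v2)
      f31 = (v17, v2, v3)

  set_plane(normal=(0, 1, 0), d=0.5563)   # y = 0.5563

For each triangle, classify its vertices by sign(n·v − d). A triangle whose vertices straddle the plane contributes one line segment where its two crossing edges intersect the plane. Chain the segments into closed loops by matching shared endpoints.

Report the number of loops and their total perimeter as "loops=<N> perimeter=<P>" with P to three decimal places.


Straddling triangles (12 of 32):
  (v1,v0,v4) [--+] → (0.5563, 0.5563, -0.785758)–(0.843409, 0.5563, -0.62)  len=0.3315
  (v1,v4,v2) [-+-] → (0.843409, 0.5563, -0.62)–(0.843409, 0.5563, -0.288484)  len=0.3315
  (v2,v4,v5) [-++] → (0.843409, 0.5563, -0.288484)–(0.843409, 0.5563, 0.62)  len=0.9085
  (v2,v5,v3) [-+-] → (0.843409, 0.5563, 0.62)–(0.5563, 0.5563, 0.785758)  len=0.3315
  (v4,v0,v6) [+-+] → (0.5563, 0.5563, -0.785758)–(0, 0.5563, -0.918829)  len=0.5720
  (v5,v7,v3) [++-] → (0, 0.5563, 0.918829)–(0.5563, 0.5563, 0.785758)  len=0.5720
  (v6,v0,v8) [+-+] → (0, 0.5563, -0.918829)–(-0.5563, 0.5563, -0.785758)  len=0.5720
  (v7,v9,v3) [++-] → (-0.5563, 0.5563, 0.785758)–(0, 0.5563, 0.918829)  len=0.5720
  (v8,v0,v10) [+--] → (-0.5563, 0.5563, -0.785758)–(-0.843409, 0.5563, -0.62)  len=0.3315
  (v8,v10,v9) [+-+] → (-0.843409, 0.5563, -0.62)–(-0.843409, 0.5563, 0.288484)  len=0.9085
  (v9,v10,v11) [+--] → (-0.843409, 0.5563, 0.288484)–(-0.843409, 0.5563, 0.62)  len=0.3315
  (v9,v11,v3) [+--] → (-0.843409, 0.5563, 0.62)–(-0.5563, 0.5563, 0.785758)  len=0.3315

Chained into 1 loop(s):
  loop 1: 12 segments, perimeter = 6.0941
Total perimeter = 6.094

loops=1 perimeter=6.094


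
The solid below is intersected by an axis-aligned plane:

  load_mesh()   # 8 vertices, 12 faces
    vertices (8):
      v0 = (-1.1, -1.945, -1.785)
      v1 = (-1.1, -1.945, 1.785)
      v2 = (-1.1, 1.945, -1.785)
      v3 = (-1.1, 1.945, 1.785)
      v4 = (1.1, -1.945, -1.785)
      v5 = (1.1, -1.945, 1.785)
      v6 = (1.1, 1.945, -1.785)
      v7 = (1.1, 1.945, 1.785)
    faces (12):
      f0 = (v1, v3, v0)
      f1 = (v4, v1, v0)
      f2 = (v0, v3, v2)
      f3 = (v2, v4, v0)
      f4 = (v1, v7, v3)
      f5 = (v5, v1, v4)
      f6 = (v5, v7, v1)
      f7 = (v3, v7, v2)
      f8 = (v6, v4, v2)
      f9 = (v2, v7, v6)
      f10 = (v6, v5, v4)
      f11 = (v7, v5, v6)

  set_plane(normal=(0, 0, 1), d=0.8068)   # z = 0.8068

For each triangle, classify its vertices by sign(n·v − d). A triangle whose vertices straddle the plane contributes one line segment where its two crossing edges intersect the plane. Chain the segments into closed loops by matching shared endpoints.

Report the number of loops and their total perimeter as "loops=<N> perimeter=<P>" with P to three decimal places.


loops=1 perimeter=12.180

Straddling triangles (8 of 12):
  (v1,v3,v0) [++-] → (-1.1, 0.879118, 0.8068)–(-1.1, -1.945, 0.8068)  len=2.8241
  (v4,v1,v0) [-+-] → (-0.497188, -1.945, 0.8068)–(-1.1, -1.945, 0.8068)  len=0.6028
  (v0,v3,v2) [-+-] → (-1.1, 0.879118, 0.8068)–(-1.1, 1.945, 0.8068)  len=1.0659
  (v5,v1,v4) [++-] → (-0.497188, -1.945, 0.8068)–(1.1, -1.945, 0.8068)  len=1.5972
  (v3,v7,v2) [++-] → (0.497188, 1.945, 0.8068)–(-1.1, 1.945, 0.8068)  len=1.5972
  (v2,v7,v6) [-+-] → (0.497188, 1.945, 0.8068)–(1.1, 1.945, 0.8068)  len=0.6028
  (v6,v5,v4) [-+-] → (1.1, -0.879118, 0.8068)–(1.1, -1.945, 0.8068)  len=1.0659
  (v7,v5,v6) [++-] → (1.1, -0.879118, 0.8068)–(1.1, 1.945, 0.8068)  len=2.8241

Chained into 1 loop(s):
  loop 1: 8 segments, perimeter = 12.1800
Total perimeter = 12.180


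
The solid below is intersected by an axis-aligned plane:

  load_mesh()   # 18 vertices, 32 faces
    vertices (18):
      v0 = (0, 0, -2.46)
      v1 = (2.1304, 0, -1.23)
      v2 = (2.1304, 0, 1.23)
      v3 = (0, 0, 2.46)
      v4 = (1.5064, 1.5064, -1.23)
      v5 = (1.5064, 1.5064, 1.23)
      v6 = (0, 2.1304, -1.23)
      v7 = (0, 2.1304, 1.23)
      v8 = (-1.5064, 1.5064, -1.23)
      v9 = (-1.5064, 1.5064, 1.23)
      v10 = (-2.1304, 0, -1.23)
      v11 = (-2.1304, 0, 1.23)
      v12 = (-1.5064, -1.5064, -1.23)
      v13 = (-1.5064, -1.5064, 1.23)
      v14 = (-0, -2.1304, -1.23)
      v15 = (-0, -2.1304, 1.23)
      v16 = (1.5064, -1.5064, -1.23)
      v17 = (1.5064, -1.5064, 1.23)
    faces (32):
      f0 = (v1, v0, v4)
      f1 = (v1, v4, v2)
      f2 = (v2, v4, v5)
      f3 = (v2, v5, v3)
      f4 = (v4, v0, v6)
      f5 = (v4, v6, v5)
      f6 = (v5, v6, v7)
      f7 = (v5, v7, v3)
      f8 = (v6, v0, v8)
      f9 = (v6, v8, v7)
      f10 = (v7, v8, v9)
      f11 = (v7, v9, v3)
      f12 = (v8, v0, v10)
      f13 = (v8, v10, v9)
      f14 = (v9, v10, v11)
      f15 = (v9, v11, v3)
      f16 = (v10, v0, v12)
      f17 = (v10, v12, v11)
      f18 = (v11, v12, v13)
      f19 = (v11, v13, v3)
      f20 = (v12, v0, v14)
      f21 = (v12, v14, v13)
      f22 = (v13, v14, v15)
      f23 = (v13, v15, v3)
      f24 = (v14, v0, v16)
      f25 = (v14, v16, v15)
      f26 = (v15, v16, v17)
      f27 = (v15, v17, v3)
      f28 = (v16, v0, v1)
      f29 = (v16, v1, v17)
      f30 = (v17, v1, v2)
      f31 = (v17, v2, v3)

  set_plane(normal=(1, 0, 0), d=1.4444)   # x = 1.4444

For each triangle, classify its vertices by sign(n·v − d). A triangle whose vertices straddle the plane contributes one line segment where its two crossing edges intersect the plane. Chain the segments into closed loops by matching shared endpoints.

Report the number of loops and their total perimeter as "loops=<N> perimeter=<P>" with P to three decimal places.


Straddling triangles (12 of 32):
  (v1,v0,v4) [+-+] → (1.4444, 0, -1.62607)–(1.4444, 1.4444, -1.28062)  len=1.4851
  (v2,v5,v3) [++-] → (1.4444, 1.4444, 1.28062)–(1.4444, 0, 1.62607)  len=1.4851
  (v4,v0,v6) [+--] → (1.4444, 1.4444, -1.28062)–(1.4444, 1.53208, -1.23)  len=0.1012
  (v4,v6,v5) [+-+] → (1.4444, 1.53208, -1.23)–(1.4444, 1.53208, 1.12875)  len=2.3588
  (v5,v6,v7) [+--] → (1.4444, 1.53208, 1.12875)–(1.4444, 1.53208, 1.23)  len=0.1012
  (v5,v7,v3) [+--] → (1.4444, 1.53208, 1.23)–(1.4444, 1.4444, 1.28062)  len=0.1012
  (v14,v0,v16) [--+] → (1.4444, -1.4444, -1.28062)–(1.4444, -1.53208, -1.23)  len=0.1012
  (v14,v16,v15) [-+-] → (1.4444, -1.53208, -1.23)–(1.4444, -1.53208, -1.12875)  len=0.1012
  (v15,v16,v17) [-++] → (1.4444, -1.53208, -1.12875)–(1.4444, -1.53208, 1.23)  len=2.3588
  (v15,v17,v3) [-+-] → (1.4444, -1.53208, 1.23)–(1.4444, -1.4444, 1.28062)  len=0.1012
  (v16,v0,v1) [+-+] → (1.4444, -1.4444, -1.28062)–(1.4444, 0, -1.62607)  len=1.4851
  (v17,v2,v3) [++-] → (1.4444, 0, 1.62607)–(1.4444, -1.4444, 1.28062)  len=1.4851

Chained into 1 loop(s):
  loop 1: 12 segments, perimeter = 11.2655
Total perimeter = 11.266

loops=1 perimeter=11.266


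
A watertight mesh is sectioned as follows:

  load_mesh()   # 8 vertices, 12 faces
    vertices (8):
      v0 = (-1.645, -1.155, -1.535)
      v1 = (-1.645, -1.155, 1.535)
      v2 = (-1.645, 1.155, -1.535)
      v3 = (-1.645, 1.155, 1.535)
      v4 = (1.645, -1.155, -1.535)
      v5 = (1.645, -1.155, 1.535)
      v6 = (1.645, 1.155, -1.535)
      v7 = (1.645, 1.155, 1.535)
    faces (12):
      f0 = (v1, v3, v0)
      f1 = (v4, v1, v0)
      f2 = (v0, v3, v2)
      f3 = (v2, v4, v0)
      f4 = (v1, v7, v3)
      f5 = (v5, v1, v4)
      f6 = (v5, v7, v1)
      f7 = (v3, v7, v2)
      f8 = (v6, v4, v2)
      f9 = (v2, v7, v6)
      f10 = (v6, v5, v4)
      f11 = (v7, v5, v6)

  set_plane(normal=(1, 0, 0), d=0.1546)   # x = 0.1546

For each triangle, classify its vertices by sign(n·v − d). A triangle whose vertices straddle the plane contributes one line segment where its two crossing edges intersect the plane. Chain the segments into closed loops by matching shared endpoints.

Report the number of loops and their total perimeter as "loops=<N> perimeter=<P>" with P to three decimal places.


loops=1 perimeter=10.760

Straddling triangles (8 of 12):
  (v4,v1,v0) [+--] → (0.1546, -1.155, -0.144262)–(0.1546, -1.155, -1.535)  len=1.3907
  (v2,v4,v0) [-+-] → (0.1546, -0.108549, -1.535)–(0.1546, -1.155, -1.535)  len=1.0465
  (v1,v7,v3) [-+-] → (0.1546, 0.108549, 1.535)–(0.1546, 1.155, 1.535)  len=1.0465
  (v5,v1,v4) [+-+] → (0.1546, -1.155, 1.535)–(0.1546, -1.155, -0.144262)  len=1.6793
  (v5,v7,v1) [++-] → (0.1546, 0.108549, 1.535)–(0.1546, -1.155, 1.535)  len=1.2635
  (v3,v7,v2) [-+-] → (0.1546, 1.155, 1.535)–(0.1546, 1.155, 0.144262)  len=1.3907
  (v6,v4,v2) [++-] → (0.1546, -0.108549, -1.535)–(0.1546, 1.155, -1.535)  len=1.2635
  (v2,v7,v6) [-++] → (0.1546, 1.155, 0.144262)–(0.1546, 1.155, -1.535)  len=1.6793

Chained into 1 loop(s):
  loop 1: 8 segments, perimeter = 10.7600
Total perimeter = 10.760


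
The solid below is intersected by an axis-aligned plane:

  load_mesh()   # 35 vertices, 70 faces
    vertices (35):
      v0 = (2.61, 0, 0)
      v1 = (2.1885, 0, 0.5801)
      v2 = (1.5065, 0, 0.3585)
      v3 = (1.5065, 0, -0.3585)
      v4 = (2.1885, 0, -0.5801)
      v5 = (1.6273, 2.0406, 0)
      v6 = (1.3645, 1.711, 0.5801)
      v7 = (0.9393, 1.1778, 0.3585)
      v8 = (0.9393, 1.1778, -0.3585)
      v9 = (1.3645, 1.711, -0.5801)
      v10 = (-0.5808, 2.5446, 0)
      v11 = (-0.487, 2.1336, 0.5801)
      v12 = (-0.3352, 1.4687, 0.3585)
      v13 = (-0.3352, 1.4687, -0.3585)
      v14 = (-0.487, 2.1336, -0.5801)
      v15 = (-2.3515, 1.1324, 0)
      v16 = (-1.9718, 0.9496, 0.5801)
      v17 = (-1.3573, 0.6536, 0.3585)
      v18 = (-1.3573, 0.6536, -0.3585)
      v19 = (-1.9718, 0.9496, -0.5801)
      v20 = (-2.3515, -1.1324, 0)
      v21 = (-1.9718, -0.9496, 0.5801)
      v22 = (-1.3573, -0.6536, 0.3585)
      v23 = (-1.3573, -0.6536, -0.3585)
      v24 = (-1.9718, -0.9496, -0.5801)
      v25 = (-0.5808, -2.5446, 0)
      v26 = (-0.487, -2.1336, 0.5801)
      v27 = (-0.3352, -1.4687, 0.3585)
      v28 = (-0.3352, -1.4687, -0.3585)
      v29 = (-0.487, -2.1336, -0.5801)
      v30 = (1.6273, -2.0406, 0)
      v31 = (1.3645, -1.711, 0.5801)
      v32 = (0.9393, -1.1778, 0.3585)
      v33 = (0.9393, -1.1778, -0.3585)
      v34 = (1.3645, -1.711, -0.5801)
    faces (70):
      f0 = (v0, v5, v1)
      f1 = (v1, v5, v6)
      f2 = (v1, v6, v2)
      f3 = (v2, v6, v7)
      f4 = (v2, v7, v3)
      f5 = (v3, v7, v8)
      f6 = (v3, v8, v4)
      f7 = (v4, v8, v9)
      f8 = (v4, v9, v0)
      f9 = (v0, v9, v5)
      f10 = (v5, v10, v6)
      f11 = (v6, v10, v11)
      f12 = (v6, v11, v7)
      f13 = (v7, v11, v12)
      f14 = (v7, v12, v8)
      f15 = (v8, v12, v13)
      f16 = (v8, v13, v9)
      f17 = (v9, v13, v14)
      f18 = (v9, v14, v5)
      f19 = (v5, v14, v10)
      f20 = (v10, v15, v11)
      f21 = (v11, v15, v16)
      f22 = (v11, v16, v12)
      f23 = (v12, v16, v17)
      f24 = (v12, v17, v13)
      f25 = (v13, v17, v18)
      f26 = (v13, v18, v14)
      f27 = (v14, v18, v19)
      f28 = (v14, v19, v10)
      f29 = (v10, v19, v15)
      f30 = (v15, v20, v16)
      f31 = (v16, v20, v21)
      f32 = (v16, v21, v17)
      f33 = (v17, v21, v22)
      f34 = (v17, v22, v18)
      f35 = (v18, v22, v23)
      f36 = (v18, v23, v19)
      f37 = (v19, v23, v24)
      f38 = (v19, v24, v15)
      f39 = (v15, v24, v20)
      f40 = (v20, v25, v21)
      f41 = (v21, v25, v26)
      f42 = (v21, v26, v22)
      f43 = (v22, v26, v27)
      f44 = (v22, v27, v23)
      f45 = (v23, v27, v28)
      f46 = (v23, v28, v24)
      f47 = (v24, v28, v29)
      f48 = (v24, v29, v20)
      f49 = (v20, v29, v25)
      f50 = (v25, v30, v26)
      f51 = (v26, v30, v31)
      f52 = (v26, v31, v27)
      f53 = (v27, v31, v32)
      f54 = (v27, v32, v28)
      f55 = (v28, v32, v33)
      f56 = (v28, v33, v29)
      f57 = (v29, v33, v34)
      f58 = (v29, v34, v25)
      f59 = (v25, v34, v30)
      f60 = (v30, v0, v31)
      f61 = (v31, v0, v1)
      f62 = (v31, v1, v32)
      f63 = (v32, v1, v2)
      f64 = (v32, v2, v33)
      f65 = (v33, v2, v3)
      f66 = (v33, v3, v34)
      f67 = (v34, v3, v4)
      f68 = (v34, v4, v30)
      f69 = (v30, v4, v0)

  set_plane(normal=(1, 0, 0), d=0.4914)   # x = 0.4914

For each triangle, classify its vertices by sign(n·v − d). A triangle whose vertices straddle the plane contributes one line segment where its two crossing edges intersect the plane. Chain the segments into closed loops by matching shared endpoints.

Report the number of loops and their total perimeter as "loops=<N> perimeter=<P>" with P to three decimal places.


Straddling triangles (20 of 70):
  (v5,v10,v6) [+-+] → (0.4914, 2.29987, 0)–(0.4914, 2.08514, 0.319736)  len=0.3851
  (v6,v10,v11) [+--] → (0.4914, 2.08514, 0.319736)–(0.4914, 1.91028, 0.5801)  len=0.3136
  (v6,v11,v7) [+-+] → (0.4914, 1.91028, 0.5801)–(0.4914, 1.47795, 0.428089)  len=0.4583
  (v7,v11,v12) [+--] → (0.4914, 1.47795, 0.428089)–(0.4914, 1.28003, 0.3585)  len=0.2098
  (v7,v12,v8) [+-+] → (0.4914, 1.28003, 0.3585)–(0.4914, 1.28003, -0.106523)  len=0.4650
  (v8,v12,v13) [+--] → (0.4914, 1.28003, -0.106523)–(0.4914, 1.28003, -0.3585)  len=0.2520
  (v8,v13,v9) [+-+] → (0.4914, 1.28003, -0.3585)–(0.4914, 1.58654, -0.466269)  len=0.3249
  (v9,v13,v14) [+--] → (0.4914, 1.58654, -0.466269)–(0.4914, 1.91028, -0.5801)  len=0.3432
  (v9,v14,v5) [+-+] → (0.4914, 1.91028, -0.5801)–(0.4914, 2.09056, -0.311657)  len=0.3234
  (v5,v14,v10) [+--] → (0.4914, 2.09056, -0.311657)–(0.4914, 2.29987, 0)  len=0.3754
  (v25,v30,v26) [-+-] → (0.4914, -2.29987, 0)–(0.4914, -2.09056, 0.311657)  len=0.3754
  (v26,v30,v31) [-++] → (0.4914, -2.09056, 0.311657)–(0.4914, -1.91028, 0.5801)  len=0.3234
  (v26,v31,v27) [-+-] → (0.4914, -1.91028, 0.5801)–(0.4914, -1.58654, 0.466269)  len=0.3432
  (v27,v31,v32) [-++] → (0.4914, -1.58654, 0.466269)–(0.4914, -1.28003, 0.3585)  len=0.3249
  (v27,v32,v28) [-+-] → (0.4914, -1.28003, 0.3585)–(0.4914, -1.28003, 0.106523)  len=0.2520
  (v28,v32,v33) [-++] → (0.4914, -1.28003, 0.106523)–(0.4914, -1.28003, -0.3585)  len=0.4650
  (v28,v33,v29) [-+-] → (0.4914, -1.28003, -0.3585)–(0.4914, -1.47795, -0.428089)  len=0.2098
  (v29,v33,v34) [-++] → (0.4914, -1.47795, -0.428089)–(0.4914, -1.91028, -0.5801)  len=0.4583
  (v29,v34,v25) [-+-] → (0.4914, -1.91028, -0.5801)–(0.4914, -2.08514, -0.319736)  len=0.3136
  (v25,v34,v30) [-++] → (0.4914, -2.08514, -0.319736)–(0.4914, -2.29987, 0)  len=0.3851

Chained into 2 loop(s):
  loop 1: 10 segments, perimeter = 3.4507
  loop 2: 10 segments, perimeter = 3.4507
Total perimeter = 6.901

loops=2 perimeter=6.901


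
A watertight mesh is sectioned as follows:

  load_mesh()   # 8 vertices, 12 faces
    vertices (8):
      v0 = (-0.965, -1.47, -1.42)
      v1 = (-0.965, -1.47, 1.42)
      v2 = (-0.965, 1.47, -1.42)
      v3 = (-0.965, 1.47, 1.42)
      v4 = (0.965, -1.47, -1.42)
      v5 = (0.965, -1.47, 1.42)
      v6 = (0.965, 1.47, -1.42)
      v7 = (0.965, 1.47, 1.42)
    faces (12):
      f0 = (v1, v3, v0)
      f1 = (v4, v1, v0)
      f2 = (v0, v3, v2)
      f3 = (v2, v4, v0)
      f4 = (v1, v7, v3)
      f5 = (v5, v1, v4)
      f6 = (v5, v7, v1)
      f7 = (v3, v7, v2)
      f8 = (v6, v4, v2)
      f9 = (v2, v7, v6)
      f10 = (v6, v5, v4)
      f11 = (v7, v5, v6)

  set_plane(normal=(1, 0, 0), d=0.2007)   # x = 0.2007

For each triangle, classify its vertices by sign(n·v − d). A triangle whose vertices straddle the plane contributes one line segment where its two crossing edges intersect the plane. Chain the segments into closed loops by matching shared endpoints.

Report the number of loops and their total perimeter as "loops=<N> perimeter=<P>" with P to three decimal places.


Straddling triangles (8 of 12):
  (v4,v1,v0) [+--] → (0.2007, -1.47, -0.295331)–(0.2007, -1.47, -1.42)  len=1.1247
  (v2,v4,v0) [-+-] → (0.2007, -0.30573, -1.42)–(0.2007, -1.47, -1.42)  len=1.1643
  (v1,v7,v3) [-+-] → (0.2007, 0.30573, 1.42)–(0.2007, 1.47, 1.42)  len=1.1643
  (v5,v1,v4) [+-+] → (0.2007, -1.47, 1.42)–(0.2007, -1.47, -0.295331)  len=1.7153
  (v5,v7,v1) [++-] → (0.2007, 0.30573, 1.42)–(0.2007, -1.47, 1.42)  len=1.7757
  (v3,v7,v2) [-+-] → (0.2007, 1.47, 1.42)–(0.2007, 1.47, 0.295331)  len=1.1247
  (v6,v4,v2) [++-] → (0.2007, -0.30573, -1.42)–(0.2007, 1.47, -1.42)  len=1.7757
  (v2,v7,v6) [-++] → (0.2007, 1.47, 0.295331)–(0.2007, 1.47, -1.42)  len=1.7153

Chained into 1 loop(s):
  loop 1: 8 segments, perimeter = 11.5600
Total perimeter = 11.560

loops=1 perimeter=11.560


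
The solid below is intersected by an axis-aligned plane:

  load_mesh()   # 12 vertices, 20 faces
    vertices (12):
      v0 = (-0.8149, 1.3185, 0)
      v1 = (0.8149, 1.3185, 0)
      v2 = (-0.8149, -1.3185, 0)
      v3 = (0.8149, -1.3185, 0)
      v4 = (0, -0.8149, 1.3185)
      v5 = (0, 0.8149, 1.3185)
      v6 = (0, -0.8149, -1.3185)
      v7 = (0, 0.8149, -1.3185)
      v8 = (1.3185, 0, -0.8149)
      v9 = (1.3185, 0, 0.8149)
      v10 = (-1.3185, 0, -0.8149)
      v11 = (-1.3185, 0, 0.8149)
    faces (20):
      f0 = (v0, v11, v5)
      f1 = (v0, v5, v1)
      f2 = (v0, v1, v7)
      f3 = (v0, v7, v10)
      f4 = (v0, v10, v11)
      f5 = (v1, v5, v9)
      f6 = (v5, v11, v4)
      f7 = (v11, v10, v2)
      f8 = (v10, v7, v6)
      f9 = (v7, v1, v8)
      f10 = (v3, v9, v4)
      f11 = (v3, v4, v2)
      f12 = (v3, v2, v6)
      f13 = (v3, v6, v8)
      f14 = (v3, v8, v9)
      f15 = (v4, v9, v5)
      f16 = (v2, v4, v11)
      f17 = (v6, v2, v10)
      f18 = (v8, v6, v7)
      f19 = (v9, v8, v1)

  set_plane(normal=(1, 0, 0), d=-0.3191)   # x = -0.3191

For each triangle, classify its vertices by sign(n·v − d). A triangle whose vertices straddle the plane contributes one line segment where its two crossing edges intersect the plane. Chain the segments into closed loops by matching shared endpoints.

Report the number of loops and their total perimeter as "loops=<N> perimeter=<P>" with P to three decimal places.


loops=1 perimeter=8.137

Straddling triangles (10 of 20):
  (v0,v11,v5) [--+] → (-0.3191, 0.61768, 1.19662)–(-0.3191, 1.0121, 0.802199)  len=0.5578
  (v0,v5,v1) [-++] → (-0.3191, 1.0121, 0.802199)–(-0.3191, 1.3185, 0)  len=0.8587
  (v0,v1,v7) [-++] → (-0.3191, 1.3185, 0)–(-0.3191, 1.0121, -0.802199)  len=0.8587
  (v0,v7,v10) [-+-] → (-0.3191, 1.0121, -0.802199)–(-0.3191, 0.61768, -1.19662)  len=0.5578
  (v5,v11,v4) [+-+] → (-0.3191, 0.61768, 1.19662)–(-0.3191, -0.61768, 1.19662)  len=1.2354
  (v10,v7,v6) [-++] → (-0.3191, 0.61768, -1.19662)–(-0.3191, -0.61768, -1.19662)  len=1.2354
  (v3,v4,v2) [++-] → (-0.3191, -1.0121, 0.802199)–(-0.3191, -1.3185, 0)  len=0.8587
  (v3,v2,v6) [+-+] → (-0.3191, -1.3185, 0)–(-0.3191, -1.0121, -0.802199)  len=0.8587
  (v2,v4,v11) [-+-] → (-0.3191, -1.0121, 0.802199)–(-0.3191, -0.61768, 1.19662)  len=0.5578
  (v6,v2,v10) [+--] → (-0.3191, -1.0121, -0.802199)–(-0.3191, -0.61768, -1.19662)  len=0.5578

Chained into 1 loop(s):
  loop 1: 10 segments, perimeter = 8.1368
Total perimeter = 8.137


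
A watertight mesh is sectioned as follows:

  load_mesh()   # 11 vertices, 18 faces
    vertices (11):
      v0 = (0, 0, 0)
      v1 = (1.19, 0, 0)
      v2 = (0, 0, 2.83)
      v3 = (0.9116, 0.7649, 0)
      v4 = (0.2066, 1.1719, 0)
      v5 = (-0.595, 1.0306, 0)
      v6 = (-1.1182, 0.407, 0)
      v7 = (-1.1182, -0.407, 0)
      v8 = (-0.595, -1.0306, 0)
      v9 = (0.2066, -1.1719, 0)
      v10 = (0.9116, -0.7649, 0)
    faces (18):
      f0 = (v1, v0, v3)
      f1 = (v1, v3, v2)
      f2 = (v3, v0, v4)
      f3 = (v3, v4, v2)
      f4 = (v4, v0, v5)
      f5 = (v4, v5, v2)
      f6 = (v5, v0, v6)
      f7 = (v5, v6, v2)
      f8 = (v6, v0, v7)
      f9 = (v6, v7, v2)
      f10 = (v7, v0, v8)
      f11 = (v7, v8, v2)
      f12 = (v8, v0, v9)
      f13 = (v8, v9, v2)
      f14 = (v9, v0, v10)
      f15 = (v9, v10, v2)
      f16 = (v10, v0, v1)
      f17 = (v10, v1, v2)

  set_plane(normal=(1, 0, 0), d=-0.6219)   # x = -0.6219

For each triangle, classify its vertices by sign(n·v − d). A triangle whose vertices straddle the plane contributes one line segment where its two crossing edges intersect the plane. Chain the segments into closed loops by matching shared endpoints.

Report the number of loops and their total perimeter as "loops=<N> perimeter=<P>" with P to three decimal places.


Straddling triangles (6 of 18):
  (v5,v0,v6) [++-] → (-0.6219, 0.226358, 0)–(-0.6219, 0.998538, 0)  len=0.7722
  (v5,v6,v2) [+-+] → (-0.6219, 0.998538, 0)–(-0.6219, 0.226358, 1.25606)  len=1.4744
  (v6,v0,v7) [-+-] → (-0.6219, 0.226358, 0)–(-0.6219, -0.226358, 0)  len=0.4527
  (v6,v7,v2) [--+] → (-0.6219, -0.226358, 1.25606)–(-0.6219, 0.226358, 1.25606)  len=0.4527
  (v7,v0,v8) [-++] → (-0.6219, -0.226358, 0)–(-0.6219, -0.998538, 0)  len=0.7722
  (v7,v8,v2) [-++] → (-0.6219, -0.998538, 0)–(-0.6219, -0.226358, 1.25606)  len=1.4744

Chained into 1 loop(s):
  loop 1: 6 segments, perimeter = 5.3987
Total perimeter = 5.399

loops=1 perimeter=5.399


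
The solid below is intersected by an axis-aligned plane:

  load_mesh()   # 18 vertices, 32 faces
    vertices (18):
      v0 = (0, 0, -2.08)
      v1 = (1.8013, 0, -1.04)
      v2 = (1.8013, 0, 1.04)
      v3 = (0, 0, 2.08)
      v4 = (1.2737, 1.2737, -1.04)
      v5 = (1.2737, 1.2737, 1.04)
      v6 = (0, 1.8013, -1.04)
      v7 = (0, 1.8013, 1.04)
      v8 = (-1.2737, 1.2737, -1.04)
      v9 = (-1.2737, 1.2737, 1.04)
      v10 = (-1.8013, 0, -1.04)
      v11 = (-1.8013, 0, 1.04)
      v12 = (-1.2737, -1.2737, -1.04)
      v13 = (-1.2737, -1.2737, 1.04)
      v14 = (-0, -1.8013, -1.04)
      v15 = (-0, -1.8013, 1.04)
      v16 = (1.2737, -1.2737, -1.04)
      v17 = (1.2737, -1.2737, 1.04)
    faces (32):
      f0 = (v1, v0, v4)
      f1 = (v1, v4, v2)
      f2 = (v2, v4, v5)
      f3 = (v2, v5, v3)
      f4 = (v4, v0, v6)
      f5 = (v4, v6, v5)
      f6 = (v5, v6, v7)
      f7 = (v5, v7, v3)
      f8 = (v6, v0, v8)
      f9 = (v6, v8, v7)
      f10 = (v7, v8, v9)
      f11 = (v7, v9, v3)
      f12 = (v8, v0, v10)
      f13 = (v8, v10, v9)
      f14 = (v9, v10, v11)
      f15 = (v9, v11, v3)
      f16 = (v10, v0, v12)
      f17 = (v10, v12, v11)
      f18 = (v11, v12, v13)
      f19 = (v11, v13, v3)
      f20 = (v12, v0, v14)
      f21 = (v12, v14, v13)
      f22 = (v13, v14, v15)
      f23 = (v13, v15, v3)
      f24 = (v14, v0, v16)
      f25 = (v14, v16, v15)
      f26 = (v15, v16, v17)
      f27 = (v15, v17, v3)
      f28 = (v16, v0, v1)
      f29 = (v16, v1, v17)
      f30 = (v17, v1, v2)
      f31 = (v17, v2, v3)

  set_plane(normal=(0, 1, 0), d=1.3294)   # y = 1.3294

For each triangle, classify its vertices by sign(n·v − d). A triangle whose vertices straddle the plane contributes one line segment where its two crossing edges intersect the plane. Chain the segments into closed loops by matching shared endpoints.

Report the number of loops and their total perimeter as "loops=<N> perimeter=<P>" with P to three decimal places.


Straddling triangles (8 of 32):
  (v4,v0,v6) [--+] → (0, 1.3294, -1.31246)–(1.13923, 1.3294, -1.04)  len=1.1714
  (v4,v6,v5) [-+-] → (1.13923, 1.3294, -1.04)–(1.13923, 1.3294, 0.820409)  len=1.8604
  (v5,v6,v7) [-++] → (1.13923, 1.3294, 0.820409)–(1.13923, 1.3294, 1.04)  len=0.2196
  (v5,v7,v3) [-+-] → (1.13923, 1.3294, 1.04)–(0, 1.3294, 1.31246)  len=1.1714
  (v6,v0,v8) [+--] → (0, 1.3294, -1.31246)–(-1.13923, 1.3294, -1.04)  len=1.1714
  (v6,v8,v7) [+-+] → (-1.13923, 1.3294, -1.04)–(-1.13923, 1.3294, -0.820409)  len=0.2196
  (v7,v8,v9) [+--] → (-1.13923, 1.3294, -0.820409)–(-1.13923, 1.3294, 1.04)  len=1.8604
  (v7,v9,v3) [+--] → (-1.13923, 1.3294, 1.04)–(0, 1.3294, 1.31246)  len=1.1714

Chained into 1 loop(s):
  loop 1: 8 segments, perimeter = 8.8454
Total perimeter = 8.845

loops=1 perimeter=8.845


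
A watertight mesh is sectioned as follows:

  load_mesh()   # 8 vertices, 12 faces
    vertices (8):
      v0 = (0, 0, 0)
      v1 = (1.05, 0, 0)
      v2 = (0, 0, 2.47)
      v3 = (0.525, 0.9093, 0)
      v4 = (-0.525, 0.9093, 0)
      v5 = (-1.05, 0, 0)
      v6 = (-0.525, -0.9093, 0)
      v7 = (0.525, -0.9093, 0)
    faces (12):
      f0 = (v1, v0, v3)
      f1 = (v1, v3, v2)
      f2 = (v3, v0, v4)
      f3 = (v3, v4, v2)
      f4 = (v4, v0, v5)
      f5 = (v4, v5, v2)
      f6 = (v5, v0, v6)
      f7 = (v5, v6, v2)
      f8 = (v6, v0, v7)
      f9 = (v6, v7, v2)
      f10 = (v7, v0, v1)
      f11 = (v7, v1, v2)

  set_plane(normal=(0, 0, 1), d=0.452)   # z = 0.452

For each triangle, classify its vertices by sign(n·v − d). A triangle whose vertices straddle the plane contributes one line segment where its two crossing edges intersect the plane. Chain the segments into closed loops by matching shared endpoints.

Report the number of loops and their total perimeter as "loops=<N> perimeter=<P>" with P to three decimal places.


loops=1 perimeter=5.147

Straddling triangles (6 of 12):
  (v1,v3,v2) [--+] → (0.428927, 0.742902, 0.452)–(0.857854, 0, 0.452)  len=0.8578
  (v3,v4,v2) [--+] → (-0.428927, 0.742902, 0.452)–(0.428927, 0.742902, 0.452)  len=0.8579
  (v4,v5,v2) [--+] → (-0.857854, 0, 0.452)–(-0.428927, 0.742902, 0.452)  len=0.8578
  (v5,v6,v2) [--+] → (-0.428927, -0.742902, 0.452)–(-0.857854, 0, 0.452)  len=0.8578
  (v6,v7,v2) [--+] → (0.428927, -0.742902, 0.452)–(-0.428927, -0.742902, 0.452)  len=0.8579
  (v7,v1,v2) [--+] → (0.857854, 0, 0.452)–(0.428927, -0.742902, 0.452)  len=0.8578

Chained into 1 loop(s):
  loop 1: 6 segments, perimeter = 5.1471
Total perimeter = 5.147


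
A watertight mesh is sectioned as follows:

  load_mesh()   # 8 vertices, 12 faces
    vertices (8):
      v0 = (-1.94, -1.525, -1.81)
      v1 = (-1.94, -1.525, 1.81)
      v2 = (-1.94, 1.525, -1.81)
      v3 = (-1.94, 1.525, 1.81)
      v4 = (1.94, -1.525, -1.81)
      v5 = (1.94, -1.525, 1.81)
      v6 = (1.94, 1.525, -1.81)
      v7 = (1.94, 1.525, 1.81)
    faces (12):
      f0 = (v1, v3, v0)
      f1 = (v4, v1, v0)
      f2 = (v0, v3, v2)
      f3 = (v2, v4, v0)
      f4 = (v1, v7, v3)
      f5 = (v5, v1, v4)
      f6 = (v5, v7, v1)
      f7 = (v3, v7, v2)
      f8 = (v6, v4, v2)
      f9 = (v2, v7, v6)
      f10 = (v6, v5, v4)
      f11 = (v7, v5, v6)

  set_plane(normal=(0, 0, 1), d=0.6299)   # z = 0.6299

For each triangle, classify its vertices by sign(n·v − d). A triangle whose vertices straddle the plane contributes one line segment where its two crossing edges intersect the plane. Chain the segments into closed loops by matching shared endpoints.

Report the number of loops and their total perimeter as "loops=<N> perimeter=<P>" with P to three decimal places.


Straddling triangles (8 of 12):
  (v1,v3,v0) [++-] → (-1.94, 0.530717, 0.6299)–(-1.94, -1.525, 0.6299)  len=2.0557
  (v4,v1,v0) [-+-] → (-0.675141, -1.525, 0.6299)–(-1.94, -1.525, 0.6299)  len=1.2649
  (v0,v3,v2) [-+-] → (-1.94, 0.530717, 0.6299)–(-1.94, 1.525, 0.6299)  len=0.9943
  (v5,v1,v4) [++-] → (-0.675141, -1.525, 0.6299)–(1.94, -1.525, 0.6299)  len=2.6151
  (v3,v7,v2) [++-] → (0.675141, 1.525, 0.6299)–(-1.94, 1.525, 0.6299)  len=2.6151
  (v2,v7,v6) [-+-] → (0.675141, 1.525, 0.6299)–(1.94, 1.525, 0.6299)  len=1.2649
  (v6,v5,v4) [-+-] → (1.94, -0.530717, 0.6299)–(1.94, -1.525, 0.6299)  len=0.9943
  (v7,v5,v6) [++-] → (1.94, -0.530717, 0.6299)–(1.94, 1.525, 0.6299)  len=2.0557

Chained into 1 loop(s):
  loop 1: 8 segments, perimeter = 13.8600
Total perimeter = 13.860

loops=1 perimeter=13.860


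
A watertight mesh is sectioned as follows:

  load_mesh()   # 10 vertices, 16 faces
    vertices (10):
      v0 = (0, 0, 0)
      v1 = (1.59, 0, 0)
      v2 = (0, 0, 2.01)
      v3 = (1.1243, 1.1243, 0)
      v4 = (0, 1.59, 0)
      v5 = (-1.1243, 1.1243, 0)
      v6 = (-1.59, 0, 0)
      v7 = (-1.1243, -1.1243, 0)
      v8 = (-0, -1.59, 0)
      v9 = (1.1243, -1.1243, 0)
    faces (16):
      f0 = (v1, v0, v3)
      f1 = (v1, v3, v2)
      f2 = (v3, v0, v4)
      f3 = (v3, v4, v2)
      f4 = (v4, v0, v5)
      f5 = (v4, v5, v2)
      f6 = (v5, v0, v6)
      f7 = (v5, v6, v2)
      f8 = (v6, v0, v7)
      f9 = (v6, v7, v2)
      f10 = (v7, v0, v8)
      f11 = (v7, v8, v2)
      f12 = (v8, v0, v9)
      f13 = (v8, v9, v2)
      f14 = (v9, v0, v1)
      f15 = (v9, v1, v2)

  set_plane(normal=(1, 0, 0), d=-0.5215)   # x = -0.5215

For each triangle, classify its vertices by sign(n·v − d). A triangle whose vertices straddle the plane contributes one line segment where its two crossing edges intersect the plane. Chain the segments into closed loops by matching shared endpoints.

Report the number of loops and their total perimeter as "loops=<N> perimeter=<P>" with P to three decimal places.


Straddling triangles (8 of 16):
  (v4,v0,v5) [++-] → (-0.5215, 0.5215, 0)–(-0.5215, 1.37399, 0)  len=0.8525
  (v4,v5,v2) [+-+] → (-0.5215, 1.37399, 0)–(-0.5215, 0.5215, 1.07767)  len=1.3741
  (v5,v0,v6) [-+-] → (-0.5215, 0.5215, 0)–(-0.5215, 0, 0)  len=0.5215
  (v5,v6,v2) [--+] → (-0.5215, 0, 1.35075)–(-0.5215, 0.5215, 1.07767)  len=0.5887
  (v6,v0,v7) [-+-] → (-0.5215, 0, 0)–(-0.5215, -0.5215, 0)  len=0.5215
  (v6,v7,v2) [--+] → (-0.5215, -0.5215, 1.07767)–(-0.5215, 0, 1.35075)  len=0.5887
  (v7,v0,v8) [-++] → (-0.5215, -0.5215, 0)–(-0.5215, -1.37399, 0)  len=0.8525
  (v7,v8,v2) [-++] → (-0.5215, -1.37399, 0)–(-0.5215, -0.5215, 1.07767)  len=1.3741

Chained into 1 loop(s):
  loop 1: 8 segments, perimeter = 6.6735
Total perimeter = 6.673

loops=1 perimeter=6.673
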